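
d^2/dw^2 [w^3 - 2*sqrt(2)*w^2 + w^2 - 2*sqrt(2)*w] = 6*w - 4*sqrt(2) + 2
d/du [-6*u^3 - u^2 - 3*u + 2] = -18*u^2 - 2*u - 3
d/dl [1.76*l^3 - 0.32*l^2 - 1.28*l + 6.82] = 5.28*l^2 - 0.64*l - 1.28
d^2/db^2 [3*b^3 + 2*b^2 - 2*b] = 18*b + 4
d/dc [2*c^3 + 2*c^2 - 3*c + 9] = 6*c^2 + 4*c - 3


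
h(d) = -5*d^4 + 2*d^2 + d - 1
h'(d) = -20*d^3 + 4*d + 1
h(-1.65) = -34.27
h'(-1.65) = 84.24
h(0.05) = -0.95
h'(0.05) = 1.20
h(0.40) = -0.41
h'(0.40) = 1.32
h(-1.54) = -25.92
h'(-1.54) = 67.89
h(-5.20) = -3607.93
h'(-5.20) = 2792.36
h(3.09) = -434.64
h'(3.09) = -576.71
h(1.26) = -9.17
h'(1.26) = -33.97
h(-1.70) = -38.68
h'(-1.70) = 92.46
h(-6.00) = -6415.00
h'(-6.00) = 4297.00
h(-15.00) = -252691.00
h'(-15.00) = 67441.00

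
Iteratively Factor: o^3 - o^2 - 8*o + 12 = (o - 2)*(o^2 + o - 6) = (o - 2)*(o + 3)*(o - 2)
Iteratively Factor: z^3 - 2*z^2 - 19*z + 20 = (z - 1)*(z^2 - z - 20) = (z - 5)*(z - 1)*(z + 4)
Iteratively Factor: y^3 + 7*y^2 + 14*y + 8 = (y + 4)*(y^2 + 3*y + 2) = (y + 1)*(y + 4)*(y + 2)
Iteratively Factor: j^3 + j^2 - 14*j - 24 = (j - 4)*(j^2 + 5*j + 6) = (j - 4)*(j + 2)*(j + 3)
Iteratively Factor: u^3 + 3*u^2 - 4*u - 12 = (u - 2)*(u^2 + 5*u + 6) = (u - 2)*(u + 3)*(u + 2)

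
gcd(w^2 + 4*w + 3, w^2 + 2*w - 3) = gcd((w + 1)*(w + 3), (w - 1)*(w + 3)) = w + 3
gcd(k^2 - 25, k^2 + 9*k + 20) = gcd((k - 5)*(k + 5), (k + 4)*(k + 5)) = k + 5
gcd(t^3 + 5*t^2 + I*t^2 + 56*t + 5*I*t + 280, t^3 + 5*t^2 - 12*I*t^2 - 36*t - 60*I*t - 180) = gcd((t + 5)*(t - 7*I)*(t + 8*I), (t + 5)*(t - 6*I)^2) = t + 5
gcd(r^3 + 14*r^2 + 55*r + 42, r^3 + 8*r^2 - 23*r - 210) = r^2 + 13*r + 42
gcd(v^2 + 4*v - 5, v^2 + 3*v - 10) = v + 5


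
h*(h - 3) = h^2 - 3*h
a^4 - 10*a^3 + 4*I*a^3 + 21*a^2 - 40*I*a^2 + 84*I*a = a*(a - 7)*(a - 3)*(a + 4*I)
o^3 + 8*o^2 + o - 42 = (o - 2)*(o + 3)*(o + 7)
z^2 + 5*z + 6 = (z + 2)*(z + 3)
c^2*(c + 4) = c^3 + 4*c^2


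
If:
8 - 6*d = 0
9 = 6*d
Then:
No Solution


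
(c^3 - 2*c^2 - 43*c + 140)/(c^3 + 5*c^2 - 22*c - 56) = (c - 5)/(c + 2)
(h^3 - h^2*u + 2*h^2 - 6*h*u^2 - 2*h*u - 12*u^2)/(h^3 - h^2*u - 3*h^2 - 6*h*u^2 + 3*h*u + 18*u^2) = (h + 2)/(h - 3)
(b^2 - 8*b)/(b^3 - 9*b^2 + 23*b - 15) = b*(b - 8)/(b^3 - 9*b^2 + 23*b - 15)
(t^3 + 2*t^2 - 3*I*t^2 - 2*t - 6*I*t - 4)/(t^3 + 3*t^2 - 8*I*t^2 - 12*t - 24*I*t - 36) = (t^2 + t*(2 - I) - 2*I)/(t^2 + t*(3 - 6*I) - 18*I)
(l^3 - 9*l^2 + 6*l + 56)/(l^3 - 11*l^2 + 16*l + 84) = (l - 4)/(l - 6)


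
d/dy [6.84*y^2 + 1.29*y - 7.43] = 13.68*y + 1.29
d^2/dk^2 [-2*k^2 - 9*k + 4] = -4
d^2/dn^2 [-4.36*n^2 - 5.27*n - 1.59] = -8.72000000000000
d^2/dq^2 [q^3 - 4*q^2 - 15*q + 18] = 6*q - 8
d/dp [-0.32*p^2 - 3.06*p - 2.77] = -0.64*p - 3.06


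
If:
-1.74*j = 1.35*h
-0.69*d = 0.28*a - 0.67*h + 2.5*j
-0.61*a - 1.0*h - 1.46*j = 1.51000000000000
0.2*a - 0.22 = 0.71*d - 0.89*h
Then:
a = -2.66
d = -2.12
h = -0.85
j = 0.66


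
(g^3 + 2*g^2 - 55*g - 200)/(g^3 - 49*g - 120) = (g + 5)/(g + 3)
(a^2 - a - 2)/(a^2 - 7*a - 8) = (a - 2)/(a - 8)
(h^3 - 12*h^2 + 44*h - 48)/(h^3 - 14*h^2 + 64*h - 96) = (h - 2)/(h - 4)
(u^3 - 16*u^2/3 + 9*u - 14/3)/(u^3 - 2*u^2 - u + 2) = (u - 7/3)/(u + 1)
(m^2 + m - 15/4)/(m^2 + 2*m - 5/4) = (2*m - 3)/(2*m - 1)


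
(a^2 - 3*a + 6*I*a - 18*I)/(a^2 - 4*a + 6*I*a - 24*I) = (a - 3)/(a - 4)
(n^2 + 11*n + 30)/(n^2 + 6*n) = (n + 5)/n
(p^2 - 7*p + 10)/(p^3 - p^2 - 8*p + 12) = (p - 5)/(p^2 + p - 6)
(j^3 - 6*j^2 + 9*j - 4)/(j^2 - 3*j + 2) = (j^2 - 5*j + 4)/(j - 2)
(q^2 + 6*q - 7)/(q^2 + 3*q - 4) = (q + 7)/(q + 4)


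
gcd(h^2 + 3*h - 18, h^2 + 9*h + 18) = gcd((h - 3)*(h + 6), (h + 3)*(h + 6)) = h + 6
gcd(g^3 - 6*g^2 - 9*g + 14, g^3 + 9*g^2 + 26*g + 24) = g + 2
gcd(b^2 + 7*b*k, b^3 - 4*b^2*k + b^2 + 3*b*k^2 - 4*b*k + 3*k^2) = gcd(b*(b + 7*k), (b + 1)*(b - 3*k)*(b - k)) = 1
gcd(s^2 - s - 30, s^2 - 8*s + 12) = s - 6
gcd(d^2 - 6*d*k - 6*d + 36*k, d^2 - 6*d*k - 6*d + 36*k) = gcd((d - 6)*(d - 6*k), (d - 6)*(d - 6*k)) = d^2 - 6*d*k - 6*d + 36*k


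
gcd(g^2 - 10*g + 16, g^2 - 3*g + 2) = g - 2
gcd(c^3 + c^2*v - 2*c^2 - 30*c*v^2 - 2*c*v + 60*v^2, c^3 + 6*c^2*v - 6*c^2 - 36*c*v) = c + 6*v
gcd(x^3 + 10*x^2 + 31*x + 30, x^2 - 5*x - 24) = x + 3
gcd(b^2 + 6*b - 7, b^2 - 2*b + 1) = b - 1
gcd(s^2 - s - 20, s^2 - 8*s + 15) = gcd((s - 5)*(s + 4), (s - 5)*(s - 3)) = s - 5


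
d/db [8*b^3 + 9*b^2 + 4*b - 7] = 24*b^2 + 18*b + 4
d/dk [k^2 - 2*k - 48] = 2*k - 2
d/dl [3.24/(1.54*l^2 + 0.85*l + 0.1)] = (-9.9792*l - 2.754)/(1.54*l^2 + 0.85*l + 0.1)^2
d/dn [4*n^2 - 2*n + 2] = 8*n - 2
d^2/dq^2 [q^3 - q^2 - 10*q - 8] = 6*q - 2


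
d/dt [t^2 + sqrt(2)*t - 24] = 2*t + sqrt(2)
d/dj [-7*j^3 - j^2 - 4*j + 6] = -21*j^2 - 2*j - 4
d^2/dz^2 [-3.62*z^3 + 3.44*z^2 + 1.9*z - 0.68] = 6.88 - 21.72*z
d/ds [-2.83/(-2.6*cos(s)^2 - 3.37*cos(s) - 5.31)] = (14.716*cos(s) + 9.5371)*sin(s)/(2.6*cos(s)^2 + 3.37*cos(s) + 5.31)^2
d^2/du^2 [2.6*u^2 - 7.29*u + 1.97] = 5.20000000000000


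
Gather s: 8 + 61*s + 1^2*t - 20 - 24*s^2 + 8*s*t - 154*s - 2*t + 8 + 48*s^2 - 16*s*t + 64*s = 24*s^2 + s*(-8*t - 29) - t - 4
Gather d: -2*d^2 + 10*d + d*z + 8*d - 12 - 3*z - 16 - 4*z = -2*d^2 + d*(z + 18) - 7*z - 28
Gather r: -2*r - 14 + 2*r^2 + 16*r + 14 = 2*r^2 + 14*r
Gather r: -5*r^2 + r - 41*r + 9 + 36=-5*r^2 - 40*r + 45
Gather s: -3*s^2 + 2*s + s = -3*s^2 + 3*s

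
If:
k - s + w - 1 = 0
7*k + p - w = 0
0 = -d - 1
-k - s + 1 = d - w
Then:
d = -1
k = 3/2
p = w - 21/2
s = w + 1/2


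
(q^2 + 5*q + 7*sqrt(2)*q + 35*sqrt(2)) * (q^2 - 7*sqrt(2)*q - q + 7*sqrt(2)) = q^4 + 4*q^3 - 103*q^2 - 392*q + 490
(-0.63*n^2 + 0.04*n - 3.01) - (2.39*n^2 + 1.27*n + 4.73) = -3.02*n^2 - 1.23*n - 7.74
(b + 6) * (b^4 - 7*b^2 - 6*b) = b^5 + 6*b^4 - 7*b^3 - 48*b^2 - 36*b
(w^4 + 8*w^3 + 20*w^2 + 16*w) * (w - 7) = w^5 + w^4 - 36*w^3 - 124*w^2 - 112*w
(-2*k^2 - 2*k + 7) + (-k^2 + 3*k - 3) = -3*k^2 + k + 4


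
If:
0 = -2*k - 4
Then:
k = -2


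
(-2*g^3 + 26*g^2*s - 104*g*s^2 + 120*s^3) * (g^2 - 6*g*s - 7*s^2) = -2*g^5 + 38*g^4*s - 246*g^3*s^2 + 562*g^2*s^3 + 8*g*s^4 - 840*s^5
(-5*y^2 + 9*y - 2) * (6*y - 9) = -30*y^3 + 99*y^2 - 93*y + 18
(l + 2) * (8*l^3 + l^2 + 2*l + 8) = 8*l^4 + 17*l^3 + 4*l^2 + 12*l + 16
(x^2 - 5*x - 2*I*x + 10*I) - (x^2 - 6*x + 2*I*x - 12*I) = x - 4*I*x + 22*I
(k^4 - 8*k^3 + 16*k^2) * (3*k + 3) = 3*k^5 - 21*k^4 + 24*k^3 + 48*k^2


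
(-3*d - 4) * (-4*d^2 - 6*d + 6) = 12*d^3 + 34*d^2 + 6*d - 24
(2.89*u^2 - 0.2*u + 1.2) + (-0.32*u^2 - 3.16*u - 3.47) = 2.57*u^2 - 3.36*u - 2.27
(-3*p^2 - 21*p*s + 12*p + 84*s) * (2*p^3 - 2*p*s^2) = -6*p^5 - 42*p^4*s + 24*p^4 + 6*p^3*s^2 + 168*p^3*s + 42*p^2*s^3 - 24*p^2*s^2 - 168*p*s^3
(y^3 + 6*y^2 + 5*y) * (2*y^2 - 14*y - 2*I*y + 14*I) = 2*y^5 - 2*y^4 - 2*I*y^4 - 74*y^3 + 2*I*y^3 - 70*y^2 + 74*I*y^2 + 70*I*y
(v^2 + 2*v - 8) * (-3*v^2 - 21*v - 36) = -3*v^4 - 27*v^3 - 54*v^2 + 96*v + 288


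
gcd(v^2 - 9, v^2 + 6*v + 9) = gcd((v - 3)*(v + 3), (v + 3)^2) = v + 3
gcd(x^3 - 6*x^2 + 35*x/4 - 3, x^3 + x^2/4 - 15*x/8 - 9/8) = x - 3/2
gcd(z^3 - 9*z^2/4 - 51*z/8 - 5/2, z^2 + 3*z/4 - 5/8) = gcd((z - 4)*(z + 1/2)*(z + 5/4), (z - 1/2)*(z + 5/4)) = z + 5/4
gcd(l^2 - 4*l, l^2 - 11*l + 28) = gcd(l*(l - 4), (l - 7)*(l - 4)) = l - 4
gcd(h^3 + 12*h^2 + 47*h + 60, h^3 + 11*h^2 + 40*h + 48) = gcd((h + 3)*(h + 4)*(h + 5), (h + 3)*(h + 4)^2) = h^2 + 7*h + 12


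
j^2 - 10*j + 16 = (j - 8)*(j - 2)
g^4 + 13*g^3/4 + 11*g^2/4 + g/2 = g*(g + 1/4)*(g + 1)*(g + 2)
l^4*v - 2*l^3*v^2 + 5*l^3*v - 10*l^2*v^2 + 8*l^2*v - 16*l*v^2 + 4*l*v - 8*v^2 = (l + 2)^2*(l - 2*v)*(l*v + v)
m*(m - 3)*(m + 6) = m^3 + 3*m^2 - 18*m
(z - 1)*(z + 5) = z^2 + 4*z - 5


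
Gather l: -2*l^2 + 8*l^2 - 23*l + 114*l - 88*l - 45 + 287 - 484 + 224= 6*l^2 + 3*l - 18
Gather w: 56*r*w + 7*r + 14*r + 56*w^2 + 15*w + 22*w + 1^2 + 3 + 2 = 21*r + 56*w^2 + w*(56*r + 37) + 6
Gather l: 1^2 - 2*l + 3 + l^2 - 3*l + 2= l^2 - 5*l + 6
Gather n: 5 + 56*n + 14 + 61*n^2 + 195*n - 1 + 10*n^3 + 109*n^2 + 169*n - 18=10*n^3 + 170*n^2 + 420*n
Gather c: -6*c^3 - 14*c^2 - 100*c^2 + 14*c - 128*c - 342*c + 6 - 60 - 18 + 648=-6*c^3 - 114*c^2 - 456*c + 576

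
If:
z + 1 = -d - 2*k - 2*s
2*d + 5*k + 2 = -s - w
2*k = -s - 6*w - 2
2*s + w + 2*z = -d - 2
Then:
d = -13*z/15 - 67/45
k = 7*z/15 + 13/45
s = -8*z/15 - 2/45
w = -z/15 - 19/45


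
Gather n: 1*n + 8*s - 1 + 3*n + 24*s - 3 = 4*n + 32*s - 4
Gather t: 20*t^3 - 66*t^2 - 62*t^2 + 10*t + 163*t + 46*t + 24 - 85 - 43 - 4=20*t^3 - 128*t^2 + 219*t - 108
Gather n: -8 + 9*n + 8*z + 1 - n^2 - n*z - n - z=-n^2 + n*(8 - z) + 7*z - 7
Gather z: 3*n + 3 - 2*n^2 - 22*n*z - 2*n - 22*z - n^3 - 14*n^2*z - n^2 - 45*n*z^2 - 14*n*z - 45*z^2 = -n^3 - 3*n^2 + n + z^2*(-45*n - 45) + z*(-14*n^2 - 36*n - 22) + 3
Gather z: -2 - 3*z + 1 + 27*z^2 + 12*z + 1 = 27*z^2 + 9*z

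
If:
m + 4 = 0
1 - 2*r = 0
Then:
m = -4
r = 1/2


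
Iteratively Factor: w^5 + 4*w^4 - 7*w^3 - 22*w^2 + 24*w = (w - 2)*(w^4 + 6*w^3 + 5*w^2 - 12*w) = (w - 2)*(w - 1)*(w^3 + 7*w^2 + 12*w) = (w - 2)*(w - 1)*(w + 4)*(w^2 + 3*w) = w*(w - 2)*(w - 1)*(w + 4)*(w + 3)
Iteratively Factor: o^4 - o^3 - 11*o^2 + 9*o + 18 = (o - 3)*(o^3 + 2*o^2 - 5*o - 6) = (o - 3)*(o + 3)*(o^2 - o - 2) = (o - 3)*(o - 2)*(o + 3)*(o + 1)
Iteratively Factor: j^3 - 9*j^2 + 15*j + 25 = (j + 1)*(j^2 - 10*j + 25) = (j - 5)*(j + 1)*(j - 5)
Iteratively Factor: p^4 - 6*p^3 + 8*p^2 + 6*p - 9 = (p - 1)*(p^3 - 5*p^2 + 3*p + 9) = (p - 3)*(p - 1)*(p^2 - 2*p - 3) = (p - 3)*(p - 1)*(p + 1)*(p - 3)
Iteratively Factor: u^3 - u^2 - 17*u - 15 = (u + 3)*(u^2 - 4*u - 5) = (u + 1)*(u + 3)*(u - 5)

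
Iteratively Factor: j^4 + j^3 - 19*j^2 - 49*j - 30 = (j + 2)*(j^3 - j^2 - 17*j - 15) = (j + 1)*(j + 2)*(j^2 - 2*j - 15) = (j - 5)*(j + 1)*(j + 2)*(j + 3)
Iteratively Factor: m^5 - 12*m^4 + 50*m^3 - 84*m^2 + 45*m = (m - 3)*(m^4 - 9*m^3 + 23*m^2 - 15*m) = (m - 3)*(m - 1)*(m^3 - 8*m^2 + 15*m) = (m - 3)^2*(m - 1)*(m^2 - 5*m) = m*(m - 3)^2*(m - 1)*(m - 5)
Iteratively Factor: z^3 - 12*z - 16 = (z + 2)*(z^2 - 2*z - 8) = (z + 2)^2*(z - 4)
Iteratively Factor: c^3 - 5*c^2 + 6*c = (c)*(c^2 - 5*c + 6) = c*(c - 3)*(c - 2)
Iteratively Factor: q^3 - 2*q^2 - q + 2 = (q - 1)*(q^2 - q - 2) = (q - 2)*(q - 1)*(q + 1)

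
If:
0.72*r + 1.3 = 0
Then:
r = -1.81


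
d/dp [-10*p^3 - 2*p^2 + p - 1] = -30*p^2 - 4*p + 1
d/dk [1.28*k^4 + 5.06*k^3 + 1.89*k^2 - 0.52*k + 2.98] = 5.12*k^3 + 15.18*k^2 + 3.78*k - 0.52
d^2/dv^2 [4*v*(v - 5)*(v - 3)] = 24*v - 64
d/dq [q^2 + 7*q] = 2*q + 7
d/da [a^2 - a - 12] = 2*a - 1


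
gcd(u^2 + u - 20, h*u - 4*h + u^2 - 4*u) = u - 4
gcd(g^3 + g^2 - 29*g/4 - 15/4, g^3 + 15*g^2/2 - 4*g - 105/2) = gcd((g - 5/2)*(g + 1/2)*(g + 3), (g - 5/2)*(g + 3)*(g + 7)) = g^2 + g/2 - 15/2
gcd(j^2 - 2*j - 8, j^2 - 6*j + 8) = j - 4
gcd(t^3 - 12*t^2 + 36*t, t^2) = t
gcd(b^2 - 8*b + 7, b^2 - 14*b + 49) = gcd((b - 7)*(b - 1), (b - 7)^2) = b - 7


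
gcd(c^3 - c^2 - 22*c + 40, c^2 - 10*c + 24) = c - 4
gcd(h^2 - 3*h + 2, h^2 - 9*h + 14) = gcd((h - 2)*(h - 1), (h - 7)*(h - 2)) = h - 2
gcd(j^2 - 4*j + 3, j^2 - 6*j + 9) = j - 3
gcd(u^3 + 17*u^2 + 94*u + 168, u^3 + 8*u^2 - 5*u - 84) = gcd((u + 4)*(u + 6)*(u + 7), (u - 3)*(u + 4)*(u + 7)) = u^2 + 11*u + 28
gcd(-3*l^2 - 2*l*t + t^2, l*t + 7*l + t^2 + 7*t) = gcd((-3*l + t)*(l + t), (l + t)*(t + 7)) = l + t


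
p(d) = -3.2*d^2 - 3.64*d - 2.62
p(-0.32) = -1.78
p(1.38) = -13.74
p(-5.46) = -78.14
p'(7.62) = -52.41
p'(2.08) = -16.95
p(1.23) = -11.94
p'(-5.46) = 31.30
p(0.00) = -2.62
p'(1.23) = -11.51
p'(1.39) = -12.54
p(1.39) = -13.86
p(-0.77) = -1.71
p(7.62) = -216.16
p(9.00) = -294.58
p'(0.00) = -3.64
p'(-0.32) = -1.59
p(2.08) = -24.04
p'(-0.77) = 1.29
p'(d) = -6.4*d - 3.64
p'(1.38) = -12.47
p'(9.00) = -61.24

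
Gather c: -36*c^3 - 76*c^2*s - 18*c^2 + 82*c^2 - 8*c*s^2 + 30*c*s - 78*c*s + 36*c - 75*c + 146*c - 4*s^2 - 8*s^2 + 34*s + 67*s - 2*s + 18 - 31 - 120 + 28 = -36*c^3 + c^2*(64 - 76*s) + c*(-8*s^2 - 48*s + 107) - 12*s^2 + 99*s - 105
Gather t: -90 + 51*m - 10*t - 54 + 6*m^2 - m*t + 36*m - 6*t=6*m^2 + 87*m + t*(-m - 16) - 144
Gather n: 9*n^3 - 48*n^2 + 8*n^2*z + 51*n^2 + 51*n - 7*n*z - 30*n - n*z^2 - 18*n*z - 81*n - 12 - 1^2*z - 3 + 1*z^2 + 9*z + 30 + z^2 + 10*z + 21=9*n^3 + n^2*(8*z + 3) + n*(-z^2 - 25*z - 60) + 2*z^2 + 18*z + 36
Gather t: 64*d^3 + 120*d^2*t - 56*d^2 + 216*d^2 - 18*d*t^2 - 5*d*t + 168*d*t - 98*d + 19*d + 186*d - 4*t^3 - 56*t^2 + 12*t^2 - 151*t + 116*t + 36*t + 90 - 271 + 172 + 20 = 64*d^3 + 160*d^2 + 107*d - 4*t^3 + t^2*(-18*d - 44) + t*(120*d^2 + 163*d + 1) + 11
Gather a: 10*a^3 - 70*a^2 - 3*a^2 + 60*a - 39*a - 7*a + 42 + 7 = 10*a^3 - 73*a^2 + 14*a + 49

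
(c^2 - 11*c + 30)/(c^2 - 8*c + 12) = (c - 5)/(c - 2)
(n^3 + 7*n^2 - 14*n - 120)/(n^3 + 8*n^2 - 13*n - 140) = (n + 6)/(n + 7)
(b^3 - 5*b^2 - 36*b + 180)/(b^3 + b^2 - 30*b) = (b - 6)/b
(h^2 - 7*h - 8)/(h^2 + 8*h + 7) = (h - 8)/(h + 7)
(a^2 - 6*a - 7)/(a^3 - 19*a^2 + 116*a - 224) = (a + 1)/(a^2 - 12*a + 32)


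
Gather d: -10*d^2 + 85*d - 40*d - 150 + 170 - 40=-10*d^2 + 45*d - 20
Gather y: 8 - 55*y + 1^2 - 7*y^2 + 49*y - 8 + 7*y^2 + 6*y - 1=0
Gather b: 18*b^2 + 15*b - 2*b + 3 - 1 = 18*b^2 + 13*b + 2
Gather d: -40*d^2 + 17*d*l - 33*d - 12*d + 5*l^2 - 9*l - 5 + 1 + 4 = -40*d^2 + d*(17*l - 45) + 5*l^2 - 9*l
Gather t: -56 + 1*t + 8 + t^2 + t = t^2 + 2*t - 48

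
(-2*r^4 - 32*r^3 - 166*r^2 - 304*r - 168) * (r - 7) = -2*r^5 - 18*r^4 + 58*r^3 + 858*r^2 + 1960*r + 1176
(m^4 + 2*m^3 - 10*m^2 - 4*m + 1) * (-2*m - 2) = -2*m^5 - 6*m^4 + 16*m^3 + 28*m^2 + 6*m - 2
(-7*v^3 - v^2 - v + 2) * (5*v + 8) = -35*v^4 - 61*v^3 - 13*v^2 + 2*v + 16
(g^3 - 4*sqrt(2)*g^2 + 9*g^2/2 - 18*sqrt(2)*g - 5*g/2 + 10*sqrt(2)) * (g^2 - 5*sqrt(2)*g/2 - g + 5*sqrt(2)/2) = g^5 - 13*sqrt(2)*g^4/2 + 7*g^4/2 - 91*sqrt(2)*g^3/4 + 13*g^3 + 91*sqrt(2)*g^2/2 + 145*g^2/2 - 140*g - 65*sqrt(2)*g/4 + 50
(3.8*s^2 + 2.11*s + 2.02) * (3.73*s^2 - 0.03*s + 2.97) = 14.174*s^4 + 7.7563*s^3 + 18.7573*s^2 + 6.2061*s + 5.9994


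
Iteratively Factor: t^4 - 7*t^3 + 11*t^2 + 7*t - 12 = (t - 3)*(t^3 - 4*t^2 - t + 4) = (t - 4)*(t - 3)*(t^2 - 1) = (t - 4)*(t - 3)*(t - 1)*(t + 1)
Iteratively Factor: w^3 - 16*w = (w - 4)*(w^2 + 4*w) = (w - 4)*(w + 4)*(w)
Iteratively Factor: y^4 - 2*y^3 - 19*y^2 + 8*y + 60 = (y - 2)*(y^3 - 19*y - 30) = (y - 2)*(y + 2)*(y^2 - 2*y - 15) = (y - 2)*(y + 2)*(y + 3)*(y - 5)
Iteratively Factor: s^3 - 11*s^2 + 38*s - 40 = (s - 4)*(s^2 - 7*s + 10) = (s - 5)*(s - 4)*(s - 2)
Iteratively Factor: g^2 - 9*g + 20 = (g - 5)*(g - 4)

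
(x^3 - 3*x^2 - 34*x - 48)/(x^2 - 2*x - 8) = (x^2 - 5*x - 24)/(x - 4)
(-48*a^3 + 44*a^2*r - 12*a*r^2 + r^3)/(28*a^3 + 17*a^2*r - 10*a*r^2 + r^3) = (12*a^2 - 8*a*r + r^2)/(-7*a^2 - 6*a*r + r^2)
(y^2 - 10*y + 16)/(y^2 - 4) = (y - 8)/(y + 2)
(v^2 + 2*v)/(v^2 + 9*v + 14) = v/(v + 7)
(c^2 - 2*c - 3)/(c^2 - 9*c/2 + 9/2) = 2*(c + 1)/(2*c - 3)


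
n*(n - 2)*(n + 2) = n^3 - 4*n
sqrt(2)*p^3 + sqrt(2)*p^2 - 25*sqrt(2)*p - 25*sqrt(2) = (p - 5)*(p + 5)*(sqrt(2)*p + sqrt(2))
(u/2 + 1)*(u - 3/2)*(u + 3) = u^3/2 + 7*u^2/4 - 3*u/4 - 9/2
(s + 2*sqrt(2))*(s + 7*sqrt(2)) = s^2 + 9*sqrt(2)*s + 28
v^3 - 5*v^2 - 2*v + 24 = (v - 4)*(v - 3)*(v + 2)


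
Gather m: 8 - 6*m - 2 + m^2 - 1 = m^2 - 6*m + 5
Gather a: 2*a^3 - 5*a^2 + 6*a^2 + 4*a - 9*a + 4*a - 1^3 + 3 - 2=2*a^3 + a^2 - a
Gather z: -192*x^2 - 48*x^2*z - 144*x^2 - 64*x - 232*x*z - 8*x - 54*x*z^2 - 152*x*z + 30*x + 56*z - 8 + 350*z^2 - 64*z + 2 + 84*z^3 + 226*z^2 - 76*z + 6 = -336*x^2 - 42*x + 84*z^3 + z^2*(576 - 54*x) + z*(-48*x^2 - 384*x - 84)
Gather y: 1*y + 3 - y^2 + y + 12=-y^2 + 2*y + 15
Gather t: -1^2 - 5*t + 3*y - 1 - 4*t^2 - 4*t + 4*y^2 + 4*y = -4*t^2 - 9*t + 4*y^2 + 7*y - 2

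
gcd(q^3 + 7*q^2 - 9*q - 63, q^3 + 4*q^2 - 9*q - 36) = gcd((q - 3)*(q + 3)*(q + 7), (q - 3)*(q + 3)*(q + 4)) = q^2 - 9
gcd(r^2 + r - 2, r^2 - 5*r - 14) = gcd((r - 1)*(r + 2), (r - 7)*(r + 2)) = r + 2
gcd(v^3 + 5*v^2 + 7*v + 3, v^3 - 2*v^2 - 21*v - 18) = v^2 + 4*v + 3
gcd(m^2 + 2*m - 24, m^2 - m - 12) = m - 4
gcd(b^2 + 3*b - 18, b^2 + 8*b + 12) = b + 6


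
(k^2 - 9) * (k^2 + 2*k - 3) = k^4 + 2*k^3 - 12*k^2 - 18*k + 27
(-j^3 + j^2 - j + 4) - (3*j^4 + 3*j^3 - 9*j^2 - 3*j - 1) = -3*j^4 - 4*j^3 + 10*j^2 + 2*j + 5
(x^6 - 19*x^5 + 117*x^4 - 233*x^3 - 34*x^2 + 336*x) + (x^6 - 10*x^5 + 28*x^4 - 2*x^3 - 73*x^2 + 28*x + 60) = 2*x^6 - 29*x^5 + 145*x^4 - 235*x^3 - 107*x^2 + 364*x + 60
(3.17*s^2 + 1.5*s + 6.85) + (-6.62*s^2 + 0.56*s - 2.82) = -3.45*s^2 + 2.06*s + 4.03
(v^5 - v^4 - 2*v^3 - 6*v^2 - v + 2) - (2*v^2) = v^5 - v^4 - 2*v^3 - 8*v^2 - v + 2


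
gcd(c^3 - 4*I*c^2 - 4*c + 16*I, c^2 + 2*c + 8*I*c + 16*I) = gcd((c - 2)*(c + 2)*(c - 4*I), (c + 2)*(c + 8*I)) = c + 2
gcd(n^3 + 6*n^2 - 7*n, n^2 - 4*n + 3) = n - 1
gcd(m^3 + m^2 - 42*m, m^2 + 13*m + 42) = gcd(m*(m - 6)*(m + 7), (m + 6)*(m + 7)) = m + 7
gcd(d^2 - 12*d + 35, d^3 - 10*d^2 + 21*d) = d - 7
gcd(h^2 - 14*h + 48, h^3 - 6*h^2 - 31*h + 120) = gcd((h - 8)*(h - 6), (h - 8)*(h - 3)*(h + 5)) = h - 8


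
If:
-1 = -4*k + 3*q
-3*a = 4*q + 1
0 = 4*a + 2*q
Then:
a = 1/5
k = -1/20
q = -2/5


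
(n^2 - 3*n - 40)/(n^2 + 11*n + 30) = (n - 8)/(n + 6)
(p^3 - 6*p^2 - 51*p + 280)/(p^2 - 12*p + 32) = (p^2 + 2*p - 35)/(p - 4)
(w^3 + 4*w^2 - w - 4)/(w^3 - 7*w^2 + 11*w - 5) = (w^2 + 5*w + 4)/(w^2 - 6*w + 5)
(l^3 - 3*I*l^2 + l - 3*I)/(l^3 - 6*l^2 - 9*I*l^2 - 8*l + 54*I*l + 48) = (l^2 - 2*I*l + 3)/(l^2 + l*(-6 - 8*I) + 48*I)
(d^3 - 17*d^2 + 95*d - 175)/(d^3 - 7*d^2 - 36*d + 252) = (d^2 - 10*d + 25)/(d^2 - 36)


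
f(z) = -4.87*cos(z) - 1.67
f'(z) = 4.87*sin(z)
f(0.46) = -6.03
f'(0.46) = 2.16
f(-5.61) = -5.48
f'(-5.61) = 3.04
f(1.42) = -2.40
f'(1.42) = 4.81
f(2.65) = 2.62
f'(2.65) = 2.30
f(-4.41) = -0.22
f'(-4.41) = 4.65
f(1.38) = -2.59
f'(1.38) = 4.78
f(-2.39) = 1.89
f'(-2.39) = -3.33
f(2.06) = 0.62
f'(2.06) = 4.30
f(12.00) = -5.78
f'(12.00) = -2.61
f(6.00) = -6.35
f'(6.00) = -1.36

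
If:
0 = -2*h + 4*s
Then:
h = 2*s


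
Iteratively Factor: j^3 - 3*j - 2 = (j + 1)*(j^2 - j - 2) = (j + 1)^2*(j - 2)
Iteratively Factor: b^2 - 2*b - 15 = (b + 3)*(b - 5)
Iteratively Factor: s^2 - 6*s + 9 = (s - 3)*(s - 3)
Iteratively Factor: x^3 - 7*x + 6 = (x + 3)*(x^2 - 3*x + 2) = (x - 2)*(x + 3)*(x - 1)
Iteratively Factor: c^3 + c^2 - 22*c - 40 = (c - 5)*(c^2 + 6*c + 8) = (c - 5)*(c + 4)*(c + 2)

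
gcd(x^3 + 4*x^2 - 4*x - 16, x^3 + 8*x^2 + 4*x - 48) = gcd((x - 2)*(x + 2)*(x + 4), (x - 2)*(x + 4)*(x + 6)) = x^2 + 2*x - 8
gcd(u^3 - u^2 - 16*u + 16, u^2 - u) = u - 1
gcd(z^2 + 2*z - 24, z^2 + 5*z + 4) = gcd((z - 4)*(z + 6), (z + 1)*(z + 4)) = 1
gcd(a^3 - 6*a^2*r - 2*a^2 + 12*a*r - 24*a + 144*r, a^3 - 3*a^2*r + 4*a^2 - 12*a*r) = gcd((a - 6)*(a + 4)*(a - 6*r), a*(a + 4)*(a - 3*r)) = a + 4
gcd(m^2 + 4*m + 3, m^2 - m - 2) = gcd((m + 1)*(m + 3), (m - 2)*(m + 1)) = m + 1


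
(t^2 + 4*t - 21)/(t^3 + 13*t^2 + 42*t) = (t - 3)/(t*(t + 6))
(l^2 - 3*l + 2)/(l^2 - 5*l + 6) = (l - 1)/(l - 3)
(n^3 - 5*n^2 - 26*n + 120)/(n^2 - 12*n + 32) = (n^2 - n - 30)/(n - 8)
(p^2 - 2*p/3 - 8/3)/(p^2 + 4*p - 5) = (3*p^2 - 2*p - 8)/(3*(p^2 + 4*p - 5))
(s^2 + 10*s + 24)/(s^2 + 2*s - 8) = (s + 6)/(s - 2)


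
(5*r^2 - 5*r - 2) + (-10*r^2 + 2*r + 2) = -5*r^2 - 3*r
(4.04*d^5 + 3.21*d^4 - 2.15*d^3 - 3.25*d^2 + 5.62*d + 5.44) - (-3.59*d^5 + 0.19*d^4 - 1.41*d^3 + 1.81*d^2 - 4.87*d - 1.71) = 7.63*d^5 + 3.02*d^4 - 0.74*d^3 - 5.06*d^2 + 10.49*d + 7.15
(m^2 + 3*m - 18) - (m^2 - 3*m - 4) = 6*m - 14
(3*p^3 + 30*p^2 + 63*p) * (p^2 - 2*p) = 3*p^5 + 24*p^4 + 3*p^3 - 126*p^2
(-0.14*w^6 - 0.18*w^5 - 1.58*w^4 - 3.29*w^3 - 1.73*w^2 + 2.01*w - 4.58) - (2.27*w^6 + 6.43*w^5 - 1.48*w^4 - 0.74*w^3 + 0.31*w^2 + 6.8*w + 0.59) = -2.41*w^6 - 6.61*w^5 - 0.1*w^4 - 2.55*w^3 - 2.04*w^2 - 4.79*w - 5.17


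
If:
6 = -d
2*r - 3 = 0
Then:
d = -6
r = 3/2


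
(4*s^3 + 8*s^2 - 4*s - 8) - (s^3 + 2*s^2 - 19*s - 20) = 3*s^3 + 6*s^2 + 15*s + 12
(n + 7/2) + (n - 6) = 2*n - 5/2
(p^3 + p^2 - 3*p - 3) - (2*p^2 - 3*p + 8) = p^3 - p^2 - 11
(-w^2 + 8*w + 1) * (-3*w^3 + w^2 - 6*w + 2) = 3*w^5 - 25*w^4 + 11*w^3 - 49*w^2 + 10*w + 2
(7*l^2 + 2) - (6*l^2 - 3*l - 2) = l^2 + 3*l + 4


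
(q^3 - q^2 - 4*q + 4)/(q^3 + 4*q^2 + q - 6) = (q - 2)/(q + 3)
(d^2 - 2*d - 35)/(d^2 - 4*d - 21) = (d + 5)/(d + 3)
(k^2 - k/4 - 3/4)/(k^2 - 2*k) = (4*k^2 - k - 3)/(4*k*(k - 2))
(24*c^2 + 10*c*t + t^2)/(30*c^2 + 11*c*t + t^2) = (4*c + t)/(5*c + t)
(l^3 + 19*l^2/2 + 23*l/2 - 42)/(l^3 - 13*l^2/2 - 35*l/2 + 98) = (2*l^2 + 11*l - 21)/(2*l^2 - 21*l + 49)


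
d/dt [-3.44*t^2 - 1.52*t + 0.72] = -6.88*t - 1.52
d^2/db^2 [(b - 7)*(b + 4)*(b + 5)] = 6*b + 4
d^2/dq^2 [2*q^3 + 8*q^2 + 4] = 12*q + 16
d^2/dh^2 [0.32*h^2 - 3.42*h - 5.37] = 0.640000000000000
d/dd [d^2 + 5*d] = 2*d + 5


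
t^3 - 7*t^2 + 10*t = t*(t - 5)*(t - 2)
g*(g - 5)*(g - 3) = g^3 - 8*g^2 + 15*g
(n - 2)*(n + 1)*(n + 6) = n^3 + 5*n^2 - 8*n - 12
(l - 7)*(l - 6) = l^2 - 13*l + 42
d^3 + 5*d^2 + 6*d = d*(d + 2)*(d + 3)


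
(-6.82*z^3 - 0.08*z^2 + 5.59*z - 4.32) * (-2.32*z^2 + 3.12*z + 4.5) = 15.8224*z^5 - 21.0928*z^4 - 43.9084*z^3 + 27.1032*z^2 + 11.6766*z - 19.44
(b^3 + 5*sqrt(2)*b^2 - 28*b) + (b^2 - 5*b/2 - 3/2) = b^3 + b^2 + 5*sqrt(2)*b^2 - 61*b/2 - 3/2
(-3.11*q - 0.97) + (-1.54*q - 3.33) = -4.65*q - 4.3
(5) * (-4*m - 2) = -20*m - 10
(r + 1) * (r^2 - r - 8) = r^3 - 9*r - 8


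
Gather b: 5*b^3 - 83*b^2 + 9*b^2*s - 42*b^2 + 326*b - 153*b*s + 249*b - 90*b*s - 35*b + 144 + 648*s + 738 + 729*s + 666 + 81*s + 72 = 5*b^3 + b^2*(9*s - 125) + b*(540 - 243*s) + 1458*s + 1620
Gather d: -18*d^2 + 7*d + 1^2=-18*d^2 + 7*d + 1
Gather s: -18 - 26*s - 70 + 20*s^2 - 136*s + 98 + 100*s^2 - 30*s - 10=120*s^2 - 192*s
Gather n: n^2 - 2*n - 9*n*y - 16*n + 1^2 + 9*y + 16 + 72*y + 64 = n^2 + n*(-9*y - 18) + 81*y + 81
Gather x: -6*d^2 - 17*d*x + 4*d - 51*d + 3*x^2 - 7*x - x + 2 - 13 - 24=-6*d^2 - 47*d + 3*x^2 + x*(-17*d - 8) - 35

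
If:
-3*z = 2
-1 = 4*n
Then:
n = -1/4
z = -2/3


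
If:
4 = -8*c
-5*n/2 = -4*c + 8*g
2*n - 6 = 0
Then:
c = -1/2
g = -19/16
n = 3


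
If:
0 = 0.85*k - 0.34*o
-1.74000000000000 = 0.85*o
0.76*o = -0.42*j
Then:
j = 3.70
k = -0.82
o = -2.05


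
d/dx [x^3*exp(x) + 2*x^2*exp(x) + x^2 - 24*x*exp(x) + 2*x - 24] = x^3*exp(x) + 5*x^2*exp(x) - 20*x*exp(x) + 2*x - 24*exp(x) + 2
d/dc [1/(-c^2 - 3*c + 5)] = (2*c + 3)/(c^2 + 3*c - 5)^2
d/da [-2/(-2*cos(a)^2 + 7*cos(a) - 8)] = 2*(4*cos(a) - 7)*sin(a)/(-7*cos(a) + cos(2*a) + 9)^2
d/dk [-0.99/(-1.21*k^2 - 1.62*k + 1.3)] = (-2.3958*k - 1.6038)/(1.21*k^2 + 1.62*k - 1.3)^2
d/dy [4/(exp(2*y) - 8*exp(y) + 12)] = 8*(4 - exp(y))*exp(y)/(exp(2*y) - 8*exp(y) + 12)^2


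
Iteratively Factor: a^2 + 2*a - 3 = (a + 3)*(a - 1)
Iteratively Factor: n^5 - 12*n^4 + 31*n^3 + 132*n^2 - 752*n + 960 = (n - 3)*(n^4 - 9*n^3 + 4*n^2 + 144*n - 320) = (n - 4)*(n - 3)*(n^3 - 5*n^2 - 16*n + 80) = (n - 5)*(n - 4)*(n - 3)*(n^2 - 16) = (n - 5)*(n - 4)^2*(n - 3)*(n + 4)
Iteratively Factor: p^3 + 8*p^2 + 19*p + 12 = (p + 4)*(p^2 + 4*p + 3) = (p + 3)*(p + 4)*(p + 1)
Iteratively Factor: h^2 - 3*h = (h)*(h - 3)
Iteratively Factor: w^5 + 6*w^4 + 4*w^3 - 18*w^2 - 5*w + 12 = (w - 1)*(w^4 + 7*w^3 + 11*w^2 - 7*w - 12) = (w - 1)*(w + 3)*(w^3 + 4*w^2 - w - 4) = (w - 1)^2*(w + 3)*(w^2 + 5*w + 4) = (w - 1)^2*(w + 1)*(w + 3)*(w + 4)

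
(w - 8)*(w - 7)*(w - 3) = w^3 - 18*w^2 + 101*w - 168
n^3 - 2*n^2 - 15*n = n*(n - 5)*(n + 3)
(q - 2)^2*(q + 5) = q^3 + q^2 - 16*q + 20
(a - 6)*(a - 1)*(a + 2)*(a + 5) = a^4 - 33*a^2 - 28*a + 60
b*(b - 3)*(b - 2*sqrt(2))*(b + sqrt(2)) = b^4 - 3*b^3 - sqrt(2)*b^3 - 4*b^2 + 3*sqrt(2)*b^2 + 12*b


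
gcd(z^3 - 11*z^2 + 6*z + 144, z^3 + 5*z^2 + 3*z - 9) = z + 3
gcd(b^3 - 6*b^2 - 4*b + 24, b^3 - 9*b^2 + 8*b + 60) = b^2 - 4*b - 12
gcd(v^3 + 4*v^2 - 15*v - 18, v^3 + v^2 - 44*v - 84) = v + 6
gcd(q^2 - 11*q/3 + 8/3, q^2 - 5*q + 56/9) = q - 8/3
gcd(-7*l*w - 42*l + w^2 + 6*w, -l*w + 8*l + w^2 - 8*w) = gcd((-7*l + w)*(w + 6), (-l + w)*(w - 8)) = 1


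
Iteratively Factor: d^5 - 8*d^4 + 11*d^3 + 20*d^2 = (d)*(d^4 - 8*d^3 + 11*d^2 + 20*d) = d*(d - 5)*(d^3 - 3*d^2 - 4*d) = d^2*(d - 5)*(d^2 - 3*d - 4) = d^2*(d - 5)*(d + 1)*(d - 4)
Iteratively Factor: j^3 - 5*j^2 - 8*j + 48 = (j - 4)*(j^2 - j - 12) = (j - 4)*(j + 3)*(j - 4)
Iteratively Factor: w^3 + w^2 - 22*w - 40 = (w + 4)*(w^2 - 3*w - 10) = (w + 2)*(w + 4)*(w - 5)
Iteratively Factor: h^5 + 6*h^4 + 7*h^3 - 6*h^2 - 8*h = (h + 4)*(h^4 + 2*h^3 - h^2 - 2*h) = h*(h + 4)*(h^3 + 2*h^2 - h - 2) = h*(h + 1)*(h + 4)*(h^2 + h - 2) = h*(h - 1)*(h + 1)*(h + 4)*(h + 2)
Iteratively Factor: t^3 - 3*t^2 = (t)*(t^2 - 3*t) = t^2*(t - 3)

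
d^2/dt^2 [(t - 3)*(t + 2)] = 2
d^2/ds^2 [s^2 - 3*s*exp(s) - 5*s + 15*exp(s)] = -3*s*exp(s) + 9*exp(s) + 2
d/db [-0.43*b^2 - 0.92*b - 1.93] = -0.86*b - 0.92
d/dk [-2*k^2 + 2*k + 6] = 2 - 4*k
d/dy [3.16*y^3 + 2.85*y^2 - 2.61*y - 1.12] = 9.48*y^2 + 5.7*y - 2.61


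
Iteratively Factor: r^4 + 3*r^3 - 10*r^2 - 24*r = (r + 2)*(r^3 + r^2 - 12*r) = (r - 3)*(r + 2)*(r^2 + 4*r) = r*(r - 3)*(r + 2)*(r + 4)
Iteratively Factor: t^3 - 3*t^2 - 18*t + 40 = (t + 4)*(t^2 - 7*t + 10) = (t - 5)*(t + 4)*(t - 2)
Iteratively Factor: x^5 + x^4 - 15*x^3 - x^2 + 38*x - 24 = (x + 2)*(x^4 - x^3 - 13*x^2 + 25*x - 12) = (x - 1)*(x + 2)*(x^3 - 13*x + 12) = (x - 3)*(x - 1)*(x + 2)*(x^2 + 3*x - 4) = (x - 3)*(x - 1)*(x + 2)*(x + 4)*(x - 1)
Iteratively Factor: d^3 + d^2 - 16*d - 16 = (d + 1)*(d^2 - 16) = (d - 4)*(d + 1)*(d + 4)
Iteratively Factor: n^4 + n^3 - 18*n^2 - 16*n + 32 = (n + 4)*(n^3 - 3*n^2 - 6*n + 8) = (n - 4)*(n + 4)*(n^2 + n - 2) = (n - 4)*(n + 2)*(n + 4)*(n - 1)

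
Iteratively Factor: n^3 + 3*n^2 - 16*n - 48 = (n - 4)*(n^2 + 7*n + 12) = (n - 4)*(n + 4)*(n + 3)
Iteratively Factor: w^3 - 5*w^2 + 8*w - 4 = (w - 2)*(w^2 - 3*w + 2) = (w - 2)*(w - 1)*(w - 2)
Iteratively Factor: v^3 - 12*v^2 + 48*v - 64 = (v - 4)*(v^2 - 8*v + 16) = (v - 4)^2*(v - 4)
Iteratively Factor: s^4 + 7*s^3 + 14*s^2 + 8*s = (s)*(s^3 + 7*s^2 + 14*s + 8) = s*(s + 1)*(s^2 + 6*s + 8) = s*(s + 1)*(s + 2)*(s + 4)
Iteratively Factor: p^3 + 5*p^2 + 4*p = (p + 1)*(p^2 + 4*p) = p*(p + 1)*(p + 4)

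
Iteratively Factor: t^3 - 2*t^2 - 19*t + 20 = (t - 1)*(t^2 - t - 20) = (t - 5)*(t - 1)*(t + 4)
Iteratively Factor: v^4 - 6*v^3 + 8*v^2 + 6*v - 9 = (v - 1)*(v^3 - 5*v^2 + 3*v + 9) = (v - 3)*(v - 1)*(v^2 - 2*v - 3) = (v - 3)^2*(v - 1)*(v + 1)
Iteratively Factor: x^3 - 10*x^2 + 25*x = (x - 5)*(x^2 - 5*x) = (x - 5)^2*(x)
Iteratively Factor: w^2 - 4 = (w + 2)*(w - 2)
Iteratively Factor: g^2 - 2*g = (g - 2)*(g)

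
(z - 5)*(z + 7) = z^2 + 2*z - 35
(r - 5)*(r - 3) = r^2 - 8*r + 15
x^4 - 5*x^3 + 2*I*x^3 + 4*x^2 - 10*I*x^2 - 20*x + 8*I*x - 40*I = (x - 5)*(x - 2*I)*(x + 2*I)^2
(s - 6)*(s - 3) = s^2 - 9*s + 18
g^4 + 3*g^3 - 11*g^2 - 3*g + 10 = (g - 2)*(g - 1)*(g + 1)*(g + 5)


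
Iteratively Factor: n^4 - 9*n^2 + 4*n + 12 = (n + 3)*(n^3 - 3*n^2 + 4) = (n + 1)*(n + 3)*(n^2 - 4*n + 4) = (n - 2)*(n + 1)*(n + 3)*(n - 2)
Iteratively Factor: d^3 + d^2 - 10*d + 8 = (d + 4)*(d^2 - 3*d + 2) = (d - 1)*(d + 4)*(d - 2)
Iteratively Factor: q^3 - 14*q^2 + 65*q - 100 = (q - 5)*(q^2 - 9*q + 20) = (q - 5)^2*(q - 4)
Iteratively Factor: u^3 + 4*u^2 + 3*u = (u + 1)*(u^2 + 3*u) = (u + 1)*(u + 3)*(u)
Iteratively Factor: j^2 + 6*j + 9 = (j + 3)*(j + 3)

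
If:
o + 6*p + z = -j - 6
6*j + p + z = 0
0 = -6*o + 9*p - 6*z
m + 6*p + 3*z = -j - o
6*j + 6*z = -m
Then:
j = 69/131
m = 1386/131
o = 129/131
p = -114/131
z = -300/131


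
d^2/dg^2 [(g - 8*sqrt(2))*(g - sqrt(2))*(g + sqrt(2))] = 6*g - 16*sqrt(2)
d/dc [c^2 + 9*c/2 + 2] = 2*c + 9/2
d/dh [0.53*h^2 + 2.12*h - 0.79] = 1.06*h + 2.12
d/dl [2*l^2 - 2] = 4*l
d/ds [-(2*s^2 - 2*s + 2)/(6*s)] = (1 - s^2)/(3*s^2)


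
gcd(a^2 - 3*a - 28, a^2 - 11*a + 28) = a - 7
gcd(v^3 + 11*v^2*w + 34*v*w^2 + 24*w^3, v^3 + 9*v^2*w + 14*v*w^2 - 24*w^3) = v^2 + 10*v*w + 24*w^2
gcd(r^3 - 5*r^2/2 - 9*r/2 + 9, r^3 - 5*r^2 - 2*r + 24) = r^2 - r - 6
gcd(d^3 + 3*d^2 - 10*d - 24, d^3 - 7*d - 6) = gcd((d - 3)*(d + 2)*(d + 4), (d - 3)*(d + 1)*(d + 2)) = d^2 - d - 6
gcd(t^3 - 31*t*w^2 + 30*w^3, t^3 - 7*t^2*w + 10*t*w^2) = t - 5*w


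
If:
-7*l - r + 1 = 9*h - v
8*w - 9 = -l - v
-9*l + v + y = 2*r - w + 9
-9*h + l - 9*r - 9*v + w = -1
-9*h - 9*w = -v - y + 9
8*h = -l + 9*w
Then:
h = 2530/26369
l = 40510/26369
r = -137160/26369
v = 142811/26369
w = 6750/26369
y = 178030/26369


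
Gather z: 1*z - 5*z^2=-5*z^2 + z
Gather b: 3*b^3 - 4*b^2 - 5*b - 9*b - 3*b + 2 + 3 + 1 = 3*b^3 - 4*b^2 - 17*b + 6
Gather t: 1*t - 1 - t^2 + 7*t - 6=-t^2 + 8*t - 7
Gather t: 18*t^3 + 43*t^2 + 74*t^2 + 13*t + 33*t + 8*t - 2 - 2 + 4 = 18*t^3 + 117*t^2 + 54*t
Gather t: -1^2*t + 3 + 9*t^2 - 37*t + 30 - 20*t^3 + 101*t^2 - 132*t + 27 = -20*t^3 + 110*t^2 - 170*t + 60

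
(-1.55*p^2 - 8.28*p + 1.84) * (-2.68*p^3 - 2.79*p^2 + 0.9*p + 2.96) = 4.154*p^5 + 26.5149*p^4 + 16.775*p^3 - 17.1736*p^2 - 22.8528*p + 5.4464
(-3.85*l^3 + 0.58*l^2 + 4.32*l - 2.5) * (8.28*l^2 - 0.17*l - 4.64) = -31.878*l^5 + 5.4569*l^4 + 53.535*l^3 - 24.1256*l^2 - 19.6198*l + 11.6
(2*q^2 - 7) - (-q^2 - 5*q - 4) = 3*q^2 + 5*q - 3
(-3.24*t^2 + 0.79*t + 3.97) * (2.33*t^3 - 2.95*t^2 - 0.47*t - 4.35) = -7.5492*t^5 + 11.3987*t^4 + 8.4424*t^3 + 2.0112*t^2 - 5.3024*t - 17.2695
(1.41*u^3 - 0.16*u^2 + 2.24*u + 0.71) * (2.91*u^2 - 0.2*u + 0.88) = 4.1031*u^5 - 0.7476*u^4 + 7.7912*u^3 + 1.4773*u^2 + 1.8292*u + 0.6248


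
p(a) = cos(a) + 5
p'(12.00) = 0.54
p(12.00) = 5.84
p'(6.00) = 0.28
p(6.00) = 5.96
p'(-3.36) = -0.22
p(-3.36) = 4.02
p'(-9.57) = -0.14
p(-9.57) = 4.01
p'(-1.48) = 1.00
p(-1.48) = 5.09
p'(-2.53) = 0.57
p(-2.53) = 4.18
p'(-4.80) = -1.00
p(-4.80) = 5.09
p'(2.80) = -0.33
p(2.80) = 4.06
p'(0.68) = -0.63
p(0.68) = 5.78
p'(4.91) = 0.98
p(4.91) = 5.20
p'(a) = -sin(a)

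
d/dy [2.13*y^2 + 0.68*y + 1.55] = 4.26*y + 0.68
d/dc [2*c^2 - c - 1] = 4*c - 1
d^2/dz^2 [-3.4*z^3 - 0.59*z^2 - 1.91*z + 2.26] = -20.4*z - 1.18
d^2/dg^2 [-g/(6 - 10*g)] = 15/(5*g - 3)^3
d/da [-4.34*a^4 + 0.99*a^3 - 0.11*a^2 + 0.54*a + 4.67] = -17.36*a^3 + 2.97*a^2 - 0.22*a + 0.54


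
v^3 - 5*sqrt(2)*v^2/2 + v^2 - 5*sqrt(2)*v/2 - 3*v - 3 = (v + 1)*(v - 3*sqrt(2))*(v + sqrt(2)/2)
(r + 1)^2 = r^2 + 2*r + 1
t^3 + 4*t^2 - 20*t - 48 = (t - 4)*(t + 2)*(t + 6)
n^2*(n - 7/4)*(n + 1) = n^4 - 3*n^3/4 - 7*n^2/4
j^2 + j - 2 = (j - 1)*(j + 2)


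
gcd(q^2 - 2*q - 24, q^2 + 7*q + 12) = q + 4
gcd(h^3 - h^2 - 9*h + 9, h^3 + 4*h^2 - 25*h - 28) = 1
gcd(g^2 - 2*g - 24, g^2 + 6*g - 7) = 1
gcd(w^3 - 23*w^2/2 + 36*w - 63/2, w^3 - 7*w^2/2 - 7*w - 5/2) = 1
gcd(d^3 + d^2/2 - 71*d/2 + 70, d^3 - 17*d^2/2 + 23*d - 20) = d^2 - 13*d/2 + 10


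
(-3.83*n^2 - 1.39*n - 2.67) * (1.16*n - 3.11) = -4.4428*n^3 + 10.2989*n^2 + 1.2257*n + 8.3037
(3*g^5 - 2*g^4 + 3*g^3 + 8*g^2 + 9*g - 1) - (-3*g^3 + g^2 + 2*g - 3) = 3*g^5 - 2*g^4 + 6*g^3 + 7*g^2 + 7*g + 2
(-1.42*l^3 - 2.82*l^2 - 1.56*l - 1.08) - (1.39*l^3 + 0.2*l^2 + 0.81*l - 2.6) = -2.81*l^3 - 3.02*l^2 - 2.37*l + 1.52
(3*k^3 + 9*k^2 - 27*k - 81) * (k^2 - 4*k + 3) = 3*k^5 - 3*k^4 - 54*k^3 + 54*k^2 + 243*k - 243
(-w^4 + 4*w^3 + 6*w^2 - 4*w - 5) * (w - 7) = -w^5 + 11*w^4 - 22*w^3 - 46*w^2 + 23*w + 35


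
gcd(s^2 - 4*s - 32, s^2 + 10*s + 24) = s + 4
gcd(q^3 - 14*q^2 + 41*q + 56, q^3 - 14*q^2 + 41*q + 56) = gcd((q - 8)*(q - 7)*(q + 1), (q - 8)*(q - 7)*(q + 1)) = q^3 - 14*q^2 + 41*q + 56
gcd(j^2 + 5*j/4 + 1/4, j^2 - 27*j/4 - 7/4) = j + 1/4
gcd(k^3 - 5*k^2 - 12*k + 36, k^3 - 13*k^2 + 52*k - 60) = k^2 - 8*k + 12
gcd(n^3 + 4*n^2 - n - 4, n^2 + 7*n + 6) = n + 1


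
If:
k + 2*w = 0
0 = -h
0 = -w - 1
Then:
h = 0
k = 2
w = -1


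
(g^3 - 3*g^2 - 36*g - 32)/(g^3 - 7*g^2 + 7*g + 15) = (g^2 - 4*g - 32)/(g^2 - 8*g + 15)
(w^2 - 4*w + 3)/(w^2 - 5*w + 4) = (w - 3)/(w - 4)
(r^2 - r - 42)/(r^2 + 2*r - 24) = (r - 7)/(r - 4)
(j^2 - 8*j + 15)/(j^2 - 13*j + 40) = (j - 3)/(j - 8)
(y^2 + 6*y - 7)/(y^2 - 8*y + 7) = (y + 7)/(y - 7)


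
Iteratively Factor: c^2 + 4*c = (c)*(c + 4)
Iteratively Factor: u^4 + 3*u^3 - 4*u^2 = (u - 1)*(u^3 + 4*u^2) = u*(u - 1)*(u^2 + 4*u) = u*(u - 1)*(u + 4)*(u)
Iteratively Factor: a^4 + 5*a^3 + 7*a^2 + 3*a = (a)*(a^3 + 5*a^2 + 7*a + 3) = a*(a + 3)*(a^2 + 2*a + 1) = a*(a + 1)*(a + 3)*(a + 1)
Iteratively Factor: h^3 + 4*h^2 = (h)*(h^2 + 4*h) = h*(h + 4)*(h)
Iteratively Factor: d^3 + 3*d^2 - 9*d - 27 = (d + 3)*(d^2 - 9) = (d - 3)*(d + 3)*(d + 3)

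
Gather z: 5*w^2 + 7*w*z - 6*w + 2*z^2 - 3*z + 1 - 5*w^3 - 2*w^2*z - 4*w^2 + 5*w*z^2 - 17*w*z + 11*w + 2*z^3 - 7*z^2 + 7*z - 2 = -5*w^3 + w^2 + 5*w + 2*z^3 + z^2*(5*w - 5) + z*(-2*w^2 - 10*w + 4) - 1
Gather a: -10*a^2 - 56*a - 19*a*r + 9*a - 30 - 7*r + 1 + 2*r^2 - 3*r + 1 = -10*a^2 + a*(-19*r - 47) + 2*r^2 - 10*r - 28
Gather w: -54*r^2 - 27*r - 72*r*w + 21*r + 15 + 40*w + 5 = -54*r^2 - 6*r + w*(40 - 72*r) + 20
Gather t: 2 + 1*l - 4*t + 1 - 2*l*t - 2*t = l + t*(-2*l - 6) + 3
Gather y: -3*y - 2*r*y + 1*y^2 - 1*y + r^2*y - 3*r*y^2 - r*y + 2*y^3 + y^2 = 2*y^3 + y^2*(2 - 3*r) + y*(r^2 - 3*r - 4)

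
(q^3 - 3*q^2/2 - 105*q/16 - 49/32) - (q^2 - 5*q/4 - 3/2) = q^3 - 5*q^2/2 - 85*q/16 - 1/32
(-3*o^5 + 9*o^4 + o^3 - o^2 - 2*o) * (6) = -18*o^5 + 54*o^4 + 6*o^3 - 6*o^2 - 12*o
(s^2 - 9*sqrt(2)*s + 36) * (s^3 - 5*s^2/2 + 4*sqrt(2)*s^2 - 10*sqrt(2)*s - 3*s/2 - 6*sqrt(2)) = s^5 - 5*sqrt(2)*s^4 - 5*s^4/2 - 75*s^3/2 + 25*sqrt(2)*s^3/2 + 90*s^2 + 303*sqrt(2)*s^2/2 - 360*sqrt(2)*s + 54*s - 216*sqrt(2)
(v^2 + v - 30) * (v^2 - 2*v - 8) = v^4 - v^3 - 40*v^2 + 52*v + 240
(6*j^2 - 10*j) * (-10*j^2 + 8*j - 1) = -60*j^4 + 148*j^3 - 86*j^2 + 10*j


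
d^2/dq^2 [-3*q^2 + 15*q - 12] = -6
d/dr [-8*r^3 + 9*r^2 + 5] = 6*r*(3 - 4*r)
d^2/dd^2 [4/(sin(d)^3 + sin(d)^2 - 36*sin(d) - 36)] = 4*(-9*sin(d)^5 - 2*sin(d)^4 + 82*sin(d)^3 - 282*sin(d)^2 - 1368*sin(d) + 2664)/((sin(d) - 6)^3*(sin(d) + 1)^2*(sin(d) + 6)^3)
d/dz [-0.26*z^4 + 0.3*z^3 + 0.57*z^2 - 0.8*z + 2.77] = -1.04*z^3 + 0.9*z^2 + 1.14*z - 0.8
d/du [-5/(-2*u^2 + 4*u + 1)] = 20*(1 - u)/(-2*u^2 + 4*u + 1)^2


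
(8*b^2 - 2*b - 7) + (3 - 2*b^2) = 6*b^2 - 2*b - 4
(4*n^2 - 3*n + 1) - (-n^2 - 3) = 5*n^2 - 3*n + 4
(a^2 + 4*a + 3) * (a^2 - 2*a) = a^4 + 2*a^3 - 5*a^2 - 6*a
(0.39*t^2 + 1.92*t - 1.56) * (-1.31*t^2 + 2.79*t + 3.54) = -0.5109*t^4 - 1.4271*t^3 + 8.781*t^2 + 2.4444*t - 5.5224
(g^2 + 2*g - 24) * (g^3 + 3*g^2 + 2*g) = g^5 + 5*g^4 - 16*g^3 - 68*g^2 - 48*g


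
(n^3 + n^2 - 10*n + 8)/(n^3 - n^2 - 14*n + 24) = (n - 1)/(n - 3)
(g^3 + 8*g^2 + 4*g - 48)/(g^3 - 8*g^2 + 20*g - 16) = (g^2 + 10*g + 24)/(g^2 - 6*g + 8)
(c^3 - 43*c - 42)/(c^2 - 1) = (c^2 - c - 42)/(c - 1)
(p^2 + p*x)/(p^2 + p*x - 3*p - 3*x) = p/(p - 3)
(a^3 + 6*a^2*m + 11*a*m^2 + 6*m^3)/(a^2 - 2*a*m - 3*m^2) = (a^2 + 5*a*m + 6*m^2)/(a - 3*m)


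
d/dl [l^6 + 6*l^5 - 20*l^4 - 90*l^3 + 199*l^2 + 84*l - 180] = 6*l^5 + 30*l^4 - 80*l^3 - 270*l^2 + 398*l + 84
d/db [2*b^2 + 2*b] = 4*b + 2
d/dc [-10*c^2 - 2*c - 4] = -20*c - 2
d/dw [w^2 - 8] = 2*w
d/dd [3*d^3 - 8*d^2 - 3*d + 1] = 9*d^2 - 16*d - 3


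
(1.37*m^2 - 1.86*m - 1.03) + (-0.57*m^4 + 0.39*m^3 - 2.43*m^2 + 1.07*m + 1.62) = -0.57*m^4 + 0.39*m^3 - 1.06*m^2 - 0.79*m + 0.59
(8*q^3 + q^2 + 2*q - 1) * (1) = 8*q^3 + q^2 + 2*q - 1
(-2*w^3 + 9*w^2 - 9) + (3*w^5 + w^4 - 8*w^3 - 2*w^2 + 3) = 3*w^5 + w^4 - 10*w^3 + 7*w^2 - 6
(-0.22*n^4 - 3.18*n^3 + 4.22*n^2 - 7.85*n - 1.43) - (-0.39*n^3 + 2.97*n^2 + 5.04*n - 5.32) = -0.22*n^4 - 2.79*n^3 + 1.25*n^2 - 12.89*n + 3.89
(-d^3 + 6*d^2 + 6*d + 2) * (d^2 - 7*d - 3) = -d^5 + 13*d^4 - 33*d^3 - 58*d^2 - 32*d - 6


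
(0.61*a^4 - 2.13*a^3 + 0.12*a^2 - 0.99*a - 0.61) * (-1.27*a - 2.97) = -0.7747*a^5 + 0.8934*a^4 + 6.1737*a^3 + 0.9009*a^2 + 3.715*a + 1.8117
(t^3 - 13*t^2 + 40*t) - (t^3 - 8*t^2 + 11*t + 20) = -5*t^2 + 29*t - 20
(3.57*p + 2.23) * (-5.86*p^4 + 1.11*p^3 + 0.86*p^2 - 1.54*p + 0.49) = -20.9202*p^5 - 9.1051*p^4 + 5.5455*p^3 - 3.58*p^2 - 1.6849*p + 1.0927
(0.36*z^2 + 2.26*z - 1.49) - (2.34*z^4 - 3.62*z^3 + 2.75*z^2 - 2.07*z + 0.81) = -2.34*z^4 + 3.62*z^3 - 2.39*z^2 + 4.33*z - 2.3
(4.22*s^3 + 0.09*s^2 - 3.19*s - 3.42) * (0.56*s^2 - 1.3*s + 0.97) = 2.3632*s^5 - 5.4356*s^4 + 2.19*s^3 + 2.3191*s^2 + 1.3517*s - 3.3174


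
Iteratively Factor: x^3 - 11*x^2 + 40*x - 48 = (x - 4)*(x^2 - 7*x + 12) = (x - 4)^2*(x - 3)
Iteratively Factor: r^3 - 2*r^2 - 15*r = (r - 5)*(r^2 + 3*r) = r*(r - 5)*(r + 3)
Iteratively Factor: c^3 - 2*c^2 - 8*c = (c)*(c^2 - 2*c - 8) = c*(c - 4)*(c + 2)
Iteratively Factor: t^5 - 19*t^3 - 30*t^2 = (t + 2)*(t^4 - 2*t^3 - 15*t^2) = t*(t + 2)*(t^3 - 2*t^2 - 15*t) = t*(t + 2)*(t + 3)*(t^2 - 5*t) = t*(t - 5)*(t + 2)*(t + 3)*(t)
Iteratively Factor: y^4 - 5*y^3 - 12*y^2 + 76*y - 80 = (y - 2)*(y^3 - 3*y^2 - 18*y + 40) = (y - 2)^2*(y^2 - y - 20) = (y - 5)*(y - 2)^2*(y + 4)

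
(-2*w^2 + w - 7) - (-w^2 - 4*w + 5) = -w^2 + 5*w - 12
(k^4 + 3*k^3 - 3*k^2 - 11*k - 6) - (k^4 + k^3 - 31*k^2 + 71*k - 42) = 2*k^3 + 28*k^2 - 82*k + 36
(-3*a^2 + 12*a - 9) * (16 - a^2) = 3*a^4 - 12*a^3 - 39*a^2 + 192*a - 144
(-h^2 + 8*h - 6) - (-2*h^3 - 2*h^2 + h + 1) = 2*h^3 + h^2 + 7*h - 7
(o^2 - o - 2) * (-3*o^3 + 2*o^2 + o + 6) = -3*o^5 + 5*o^4 + 5*o^3 + o^2 - 8*o - 12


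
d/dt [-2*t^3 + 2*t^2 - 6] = 2*t*(2 - 3*t)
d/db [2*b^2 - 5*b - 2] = 4*b - 5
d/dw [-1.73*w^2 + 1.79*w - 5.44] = 1.79 - 3.46*w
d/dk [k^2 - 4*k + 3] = 2*k - 4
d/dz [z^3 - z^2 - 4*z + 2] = 3*z^2 - 2*z - 4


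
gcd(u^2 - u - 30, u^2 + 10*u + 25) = u + 5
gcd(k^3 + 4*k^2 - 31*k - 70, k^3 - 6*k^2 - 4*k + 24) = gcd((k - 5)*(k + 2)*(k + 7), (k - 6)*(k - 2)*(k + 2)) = k + 2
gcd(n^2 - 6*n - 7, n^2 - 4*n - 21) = n - 7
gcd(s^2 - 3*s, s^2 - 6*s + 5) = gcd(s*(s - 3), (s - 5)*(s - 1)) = 1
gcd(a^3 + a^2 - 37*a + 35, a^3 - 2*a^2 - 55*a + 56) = a^2 + 6*a - 7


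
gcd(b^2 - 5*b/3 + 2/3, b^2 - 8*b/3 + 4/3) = b - 2/3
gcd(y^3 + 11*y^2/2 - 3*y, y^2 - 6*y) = y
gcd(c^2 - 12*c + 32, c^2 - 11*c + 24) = c - 8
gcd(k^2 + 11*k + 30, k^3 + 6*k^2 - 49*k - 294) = k + 6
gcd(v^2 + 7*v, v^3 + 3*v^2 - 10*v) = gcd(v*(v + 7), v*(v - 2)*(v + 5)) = v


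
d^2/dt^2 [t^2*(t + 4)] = 6*t + 8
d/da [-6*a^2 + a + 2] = 1 - 12*a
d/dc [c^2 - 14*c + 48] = 2*c - 14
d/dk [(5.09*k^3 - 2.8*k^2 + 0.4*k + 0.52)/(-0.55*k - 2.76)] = (-5.599*k^3 - 40.6052*k^2 + 15.456*k - 0.818)/(0.3025*k^2 + 3.036*k + 7.6176)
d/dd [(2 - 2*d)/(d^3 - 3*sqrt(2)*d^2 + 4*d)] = 2*(-d*(d^2 - 3*sqrt(2)*d + 4) + (d - 1)*(3*d^2 - 6*sqrt(2)*d + 4))/(d^2*(d^2 - 3*sqrt(2)*d + 4)^2)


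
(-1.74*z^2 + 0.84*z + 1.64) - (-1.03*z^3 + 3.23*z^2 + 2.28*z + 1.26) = 1.03*z^3 - 4.97*z^2 - 1.44*z + 0.38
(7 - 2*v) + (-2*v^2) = -2*v^2 - 2*v + 7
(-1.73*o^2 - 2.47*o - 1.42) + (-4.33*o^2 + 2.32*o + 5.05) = -6.06*o^2 - 0.15*o + 3.63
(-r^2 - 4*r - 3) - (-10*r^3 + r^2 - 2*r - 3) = 10*r^3 - 2*r^2 - 2*r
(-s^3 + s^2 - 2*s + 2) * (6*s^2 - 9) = -6*s^5 + 6*s^4 - 3*s^3 + 3*s^2 + 18*s - 18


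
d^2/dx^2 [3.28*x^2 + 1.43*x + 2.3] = 6.56000000000000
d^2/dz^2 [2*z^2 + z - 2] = 4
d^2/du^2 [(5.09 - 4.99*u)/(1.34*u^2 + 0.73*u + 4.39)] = (-(2.68*u + 0.73)*(4.99*u - 5.09)*(5.36*u + 1.46) + (40.1196*u - 6.3558)*(1.34*u^2 + 0.73*u + 4.39))/(1.34*u^2 + 0.73*u + 4.39)^3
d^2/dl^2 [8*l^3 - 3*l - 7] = 48*l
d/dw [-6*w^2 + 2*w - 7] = 2 - 12*w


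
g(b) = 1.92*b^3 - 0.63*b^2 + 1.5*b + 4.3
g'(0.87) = 4.76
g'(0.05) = 1.45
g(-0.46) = 3.29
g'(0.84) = 4.51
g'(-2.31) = 35.15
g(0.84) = 6.25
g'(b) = 5.76*b^2 - 1.26*b + 1.5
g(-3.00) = -57.71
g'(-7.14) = 304.14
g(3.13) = 61.70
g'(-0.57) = 4.09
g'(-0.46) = 3.30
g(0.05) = 4.37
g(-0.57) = 2.88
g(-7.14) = -737.40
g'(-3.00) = 57.12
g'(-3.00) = 57.12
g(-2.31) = -26.19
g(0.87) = 6.39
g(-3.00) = -57.71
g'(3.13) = 53.99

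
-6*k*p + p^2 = p*(-6*k + p)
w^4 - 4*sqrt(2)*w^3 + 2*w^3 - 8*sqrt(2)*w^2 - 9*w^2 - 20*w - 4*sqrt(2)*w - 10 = (w + 1)^2*(w - 5*sqrt(2))*(w + sqrt(2))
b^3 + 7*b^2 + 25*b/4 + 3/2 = (b + 1/2)^2*(b + 6)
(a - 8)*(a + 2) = a^2 - 6*a - 16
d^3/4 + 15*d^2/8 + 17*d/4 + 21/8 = (d/4 + 1/4)*(d + 3)*(d + 7/2)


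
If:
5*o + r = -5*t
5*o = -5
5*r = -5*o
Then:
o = -1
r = 1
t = 4/5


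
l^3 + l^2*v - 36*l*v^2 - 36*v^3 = (l - 6*v)*(l + v)*(l + 6*v)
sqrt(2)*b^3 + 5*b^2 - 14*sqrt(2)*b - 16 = (b - 2*sqrt(2))*(b + 4*sqrt(2))*(sqrt(2)*b + 1)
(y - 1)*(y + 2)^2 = y^3 + 3*y^2 - 4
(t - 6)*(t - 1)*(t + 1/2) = t^3 - 13*t^2/2 + 5*t/2 + 3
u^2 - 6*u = u*(u - 6)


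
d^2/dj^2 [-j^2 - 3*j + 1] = -2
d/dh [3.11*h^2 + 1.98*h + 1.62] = 6.22*h + 1.98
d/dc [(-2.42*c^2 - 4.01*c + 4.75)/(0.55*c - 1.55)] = (-1.331*c^2 + 7.502*c + 3.603)/(0.3025*c^2 - 1.705*c + 2.4025)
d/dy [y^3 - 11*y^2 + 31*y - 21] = 3*y^2 - 22*y + 31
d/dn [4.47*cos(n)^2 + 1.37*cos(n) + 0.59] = -(8.94*cos(n) + 1.37)*sin(n)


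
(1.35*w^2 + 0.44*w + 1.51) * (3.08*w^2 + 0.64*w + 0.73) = 4.158*w^4 + 2.2192*w^3 + 5.9179*w^2 + 1.2876*w + 1.1023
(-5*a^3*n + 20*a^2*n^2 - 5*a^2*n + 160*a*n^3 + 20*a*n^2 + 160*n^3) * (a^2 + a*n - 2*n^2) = -5*a^5*n + 15*a^4*n^2 - 5*a^4*n + 190*a^3*n^3 + 15*a^3*n^2 + 120*a^2*n^4 + 190*a^2*n^3 - 320*a*n^5 + 120*a*n^4 - 320*n^5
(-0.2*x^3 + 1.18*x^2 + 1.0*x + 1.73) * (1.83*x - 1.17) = -0.366*x^4 + 2.3934*x^3 + 0.4494*x^2 + 1.9959*x - 2.0241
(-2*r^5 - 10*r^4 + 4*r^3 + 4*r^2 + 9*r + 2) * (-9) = 18*r^5 + 90*r^4 - 36*r^3 - 36*r^2 - 81*r - 18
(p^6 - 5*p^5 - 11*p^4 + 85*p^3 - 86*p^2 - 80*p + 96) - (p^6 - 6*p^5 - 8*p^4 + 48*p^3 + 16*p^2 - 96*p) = p^5 - 3*p^4 + 37*p^3 - 102*p^2 + 16*p + 96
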